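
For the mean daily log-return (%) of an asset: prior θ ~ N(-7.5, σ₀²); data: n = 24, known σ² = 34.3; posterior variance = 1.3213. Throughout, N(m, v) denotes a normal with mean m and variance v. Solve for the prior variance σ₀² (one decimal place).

For the Normal–Normal model with known σ², precisions add: τ_n = τ₀ + n/σ².
So 1/σ₀² = 1/1.3213 − 24/34.3 = 0.756830 − 0.699708 = 0.057122.
Hence σ₀² = 1/0.057122 ≈ 17.5.

σ₀² = 17.5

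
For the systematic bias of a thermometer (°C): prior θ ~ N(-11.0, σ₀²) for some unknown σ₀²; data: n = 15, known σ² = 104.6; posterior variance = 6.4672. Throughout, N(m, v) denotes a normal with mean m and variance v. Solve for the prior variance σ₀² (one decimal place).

Posterior precision equals prior precision plus data precision: 1/σ_n² = 1/σ₀² + n/σ².
So 1/σ₀² = 1/6.4672 − 15/104.6 = 0.154626 − 0.143403 = 0.011223.
Hence σ₀² = 1/0.011223 ≈ 89.1.

σ₀² = 89.1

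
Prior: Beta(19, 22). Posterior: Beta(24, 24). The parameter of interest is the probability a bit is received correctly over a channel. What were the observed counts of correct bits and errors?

Under Beta–binomial conjugacy the posterior parameters are (a+s, b+f).
So s = 24 − 19 = 5 and f = 24 − 22 = 2.

5 correct bits and 2 errors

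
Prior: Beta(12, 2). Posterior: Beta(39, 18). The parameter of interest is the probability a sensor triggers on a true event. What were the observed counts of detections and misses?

Beta is conjugate to the binomial likelihood: posterior = Beta(α+s, β+f).
Match parameters: s=39−12=27, f=18−2=16.

27 detections and 16 misses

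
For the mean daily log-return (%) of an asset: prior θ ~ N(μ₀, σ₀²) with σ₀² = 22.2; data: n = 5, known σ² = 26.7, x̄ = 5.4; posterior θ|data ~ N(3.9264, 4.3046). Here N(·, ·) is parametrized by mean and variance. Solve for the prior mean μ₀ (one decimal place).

The posterior mean is a precision-weighted average: μ_n = (τ₀μ₀ + τ_data·x̄)/(τ₀+τ_data), with τ₀=1/σ₀² and τ_data=n/σ².
Here τ₀ = 1/22.2 = 0.045045 and τ_data = 5/26.7 = 0.187266, so τ_n = 0.232311.
Rearranging for μ₀: μ₀ = (μ_n·τ_n − τ_data·x̄)/τ₀ = (3.9264·0.232311 − 0.187266·5.4) / 0.045045 = -0.099090/0.045045 ≈ -2.2.

μ₀ = -2.2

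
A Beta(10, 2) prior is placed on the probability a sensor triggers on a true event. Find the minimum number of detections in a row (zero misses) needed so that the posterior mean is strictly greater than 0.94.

After k detections and 0 misses the posterior is Beta(10+k, 2), with mean (10+k)/(10+2+k).
Set (10+k)/(12+k) > 0.94 and solve: k > (0.94·12 − 10)/(1 − 0.94) = 21.333.
The smallest integer exceeding 21.333 is 22.

k = 22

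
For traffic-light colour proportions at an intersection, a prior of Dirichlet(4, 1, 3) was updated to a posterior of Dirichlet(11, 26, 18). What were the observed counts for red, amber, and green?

counts (7, 25, 15)

For a Dirichlet(α) prior with multinomial counts c, the posterior is Dirichlet(α + c) componentwise.
Counts are posterior − prior componentwise: 11−4=7, 26−1=25, 18−3=15.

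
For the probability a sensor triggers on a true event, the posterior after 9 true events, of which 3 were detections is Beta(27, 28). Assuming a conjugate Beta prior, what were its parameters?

Beta(24, 22)

Beta is conjugate to the binomial likelihood: posterior = Beta(a+s, b+f).
Subtract the data counts: 27−3=24, 28−6=22.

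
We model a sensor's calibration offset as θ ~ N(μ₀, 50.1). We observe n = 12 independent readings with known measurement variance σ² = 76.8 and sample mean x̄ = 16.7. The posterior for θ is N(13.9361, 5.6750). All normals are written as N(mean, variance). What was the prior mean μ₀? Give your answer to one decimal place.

With known observation variance, the Normal–Normal posterior has precision τ_n = τ₀ + n/σ² and mean μ_n = (τ₀μ₀ + (n/σ²)x̄)/τ_n.
Here τ₀ = 1/50.1 = 0.019960 and τ_data = 12/76.8 = 0.156250, so τ_n = 0.176210.
Rearranging for μ₀: μ₀ = (μ_n·τ_n − τ_data·x̄)/τ₀ = (13.9361·0.176210 − 0.156250·16.7) / 0.019960 = -0.153695/0.019960 ≈ -7.7.

μ₀ = -7.7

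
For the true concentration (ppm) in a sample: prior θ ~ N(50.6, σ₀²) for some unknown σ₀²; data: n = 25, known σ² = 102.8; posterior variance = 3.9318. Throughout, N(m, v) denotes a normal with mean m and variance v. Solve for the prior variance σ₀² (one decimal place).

Posterior precision equals prior precision plus data precision: 1/σ_n² = 1/σ₀² + n/σ².
So 1/σ₀² = 1/3.9318 − 25/102.8 = 0.254336 − 0.243191 = 0.011145.
Hence σ₀² = 1/0.011145 ≈ 89.7.

σ₀² = 89.7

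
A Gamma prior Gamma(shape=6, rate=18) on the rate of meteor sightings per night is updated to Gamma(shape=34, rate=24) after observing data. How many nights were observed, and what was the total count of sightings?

A Gamma(α, β) prior (rate parametrization) on a Poisson rate with n observations summing to S gives posterior Gamma(α+S, β+n).
Matching: Σxᵢ = 34 − 6 = 28 and n = 24 − 18 = 6.

n = 6 nights with total 28 sightings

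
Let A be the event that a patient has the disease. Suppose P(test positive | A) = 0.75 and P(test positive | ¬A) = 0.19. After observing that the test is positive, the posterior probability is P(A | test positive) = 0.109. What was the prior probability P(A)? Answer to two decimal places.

P(A) = 0.03

Bayes' rule in odds form gives O(A|E) = O(A)·[P(E|A)/P(E|¬A)], hence O(A) = O(A|E)/LR.
Posterior odds = 0.109/(1−0.109) = 0.1223. LR = 0.75/0.19 = 3.9474.
Prior odds = 0.1223/3.9474 = 0.0310, so P(A) = 0.0310/(1+0.0310) ≈ 0.03.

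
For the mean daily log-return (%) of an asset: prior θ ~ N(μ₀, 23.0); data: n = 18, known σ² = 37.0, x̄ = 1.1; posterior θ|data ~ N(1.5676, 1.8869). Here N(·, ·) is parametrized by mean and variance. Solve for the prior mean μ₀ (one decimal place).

With known observation variance, the Normal–Normal posterior has precision τ_n = τ₀ + n/σ² and mean μ_n = (τ₀μ₀ + (n/σ²)x̄)/τ_n.
Here τ₀ = 1/23.0 = 0.043478 and τ_data = 18/37.0 = 0.486486, so τ_n = 0.529964.
Rearranging for μ₀: μ₀ = (μ_n·τ_n − τ_data·x̄)/τ₀ = (1.5676·0.529964 − 0.486486·1.1) / 0.043478 = 0.295637/0.043478 ≈ 6.8.

μ₀ = 6.8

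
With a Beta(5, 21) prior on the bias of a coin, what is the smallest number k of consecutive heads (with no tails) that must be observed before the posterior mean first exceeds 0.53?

After k heads and 0 tails the posterior is Beta(5+k, 21), with mean (5+k)/(5+21+k).
Set (5+k)/(26+k) > 0.53 and solve: k > (0.53·26 − 5)/(1 − 0.53) = 18.681.
The smallest integer exceeding 18.681 is 19.

k = 19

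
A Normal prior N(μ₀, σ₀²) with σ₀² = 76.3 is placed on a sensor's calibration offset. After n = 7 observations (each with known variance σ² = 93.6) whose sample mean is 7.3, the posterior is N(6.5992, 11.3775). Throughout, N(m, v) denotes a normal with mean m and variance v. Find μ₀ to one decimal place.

μ₀ = 2.6

With known observation variance, the Normal–Normal posterior has precision τ_n = τ₀ + n/σ² and mean μ_n = (τ₀μ₀ + (n/σ²)x̄)/τ_n.
Here τ₀ = 1/76.3 = 0.013106 and τ_data = 7/93.6 = 0.074786, so τ_n = 0.087892.
Rearranging for μ₀: μ₀ = (μ_n·τ_n − τ_data·x̄)/τ₀ = (6.5992·0.087892 − 0.074786·7.3) / 0.013106 = 0.034079/0.013106 ≈ 2.6.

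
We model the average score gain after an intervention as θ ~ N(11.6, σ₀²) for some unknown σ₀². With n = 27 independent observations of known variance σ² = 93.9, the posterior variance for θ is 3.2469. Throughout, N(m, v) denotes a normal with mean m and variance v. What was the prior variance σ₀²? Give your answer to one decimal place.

Posterior precision equals prior precision plus data precision: 1/σ_n² = 1/σ₀² + n/σ².
So 1/σ₀² = 1/3.2469 − 27/93.9 = 0.307986 − 0.287540 = 0.020446.
Hence σ₀² = 1/0.020446 ≈ 48.9.

σ₀² = 48.9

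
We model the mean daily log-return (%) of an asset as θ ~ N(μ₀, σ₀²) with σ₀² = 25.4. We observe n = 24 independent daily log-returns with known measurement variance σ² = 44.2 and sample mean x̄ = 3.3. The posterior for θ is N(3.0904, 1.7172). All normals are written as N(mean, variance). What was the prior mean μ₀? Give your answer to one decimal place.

With known observation variance, the Normal–Normal posterior has precision τ_n = τ₀ + n/σ² and mean μ_n = (τ₀μ₀ + (n/σ²)x̄)/τ_n.
Here τ₀ = 1/25.4 = 0.039370 and τ_data = 24/44.2 = 0.542986, so τ_n = 0.582356.
Rearranging for μ₀: μ₀ = (μ_n·τ_n − τ_data·x̄)/τ₀ = (3.0904·0.582356 − 0.542986·3.3) / 0.039370 = 0.007859/0.039370 ≈ 0.2.

μ₀ = 0.2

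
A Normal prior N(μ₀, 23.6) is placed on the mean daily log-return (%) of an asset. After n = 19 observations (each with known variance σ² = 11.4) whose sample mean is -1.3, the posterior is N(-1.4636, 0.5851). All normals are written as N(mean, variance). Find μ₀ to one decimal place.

μ₀ = -7.9

The posterior mean is a precision-weighted average: μ_n = (τ₀μ₀ + τ_data·x̄)/(τ₀+τ_data), with τ₀=1/σ₀² and τ_data=n/σ².
Here τ₀ = 1/23.6 = 0.042373 and τ_data = 19/11.4 = 1.666667, so τ_n = 1.709040.
Rearranging for μ₀: μ₀ = (μ_n·τ_n − τ_data·x̄)/τ₀ = (-1.4636·1.709040 − 1.666667·-1.3) / 0.042373 = -0.334684/0.042373 ≈ -7.9.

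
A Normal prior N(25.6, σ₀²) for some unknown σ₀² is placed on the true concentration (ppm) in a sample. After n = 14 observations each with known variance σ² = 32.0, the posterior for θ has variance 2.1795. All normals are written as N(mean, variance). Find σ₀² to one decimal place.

Posterior precision equals prior precision plus data precision: 1/σ_n² = 1/σ₀² + n/σ².
So 1/σ₀² = 1/2.1795 − 14/32.0 = 0.458821 − 0.437500 = 0.021321.
Hence σ₀² = 1/0.021321 ≈ 46.9.

σ₀² = 46.9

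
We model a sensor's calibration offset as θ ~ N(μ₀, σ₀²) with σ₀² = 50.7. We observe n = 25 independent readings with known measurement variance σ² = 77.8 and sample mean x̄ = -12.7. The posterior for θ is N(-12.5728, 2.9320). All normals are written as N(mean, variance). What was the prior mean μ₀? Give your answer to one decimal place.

With known observation variance, the Normal–Normal posterior has precision τ_n = τ₀ + n/σ² and mean μ_n = (τ₀μ₀ + (n/σ²)x̄)/τ_n.
Here τ₀ = 1/50.7 = 0.019724 and τ_data = 25/77.8 = 0.321337, so τ_n = 0.341061.
Rearranging for μ₀: μ₀ = (μ_n·τ_n − τ_data·x̄)/τ₀ = (-12.5728·0.341061 − 0.321337·-12.7) / 0.019724 = -0.207112/0.019724 ≈ -10.5.

μ₀ = -10.5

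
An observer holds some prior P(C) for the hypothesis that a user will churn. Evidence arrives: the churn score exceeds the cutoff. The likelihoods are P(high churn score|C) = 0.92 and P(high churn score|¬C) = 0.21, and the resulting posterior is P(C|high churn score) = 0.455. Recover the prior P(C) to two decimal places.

Bayes' rule in odds form gives O(C|E) = O(C)·[P(E|C)/P(E|¬C)], hence O(C) = O(C|E)/LR.
Posterior odds = 0.455/(1−0.455) = 0.8349. LR = 0.92/0.21 = 4.3810.
Prior odds = 0.8349/4.3810 = 0.1906, so P(C) = 0.1906/(1+0.1906) ≈ 0.16.

P(C) = 0.16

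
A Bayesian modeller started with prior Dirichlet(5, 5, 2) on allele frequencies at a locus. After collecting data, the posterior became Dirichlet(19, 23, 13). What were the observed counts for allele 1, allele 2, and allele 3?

counts (14, 18, 11)

For a Dirichlet(α) prior with multinomial counts c, the posterior is Dirichlet(α + c) componentwise.
Counts are posterior − prior componentwise: 19−5=14, 23−5=18, 13−2=11.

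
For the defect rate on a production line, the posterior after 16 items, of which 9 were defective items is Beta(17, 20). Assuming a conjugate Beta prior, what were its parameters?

Beta is conjugate to the binomial likelihood: posterior = Beta(α+s, β+f).
Subtract the data counts: 17−9=8, 20−7=13.

Beta(8, 13)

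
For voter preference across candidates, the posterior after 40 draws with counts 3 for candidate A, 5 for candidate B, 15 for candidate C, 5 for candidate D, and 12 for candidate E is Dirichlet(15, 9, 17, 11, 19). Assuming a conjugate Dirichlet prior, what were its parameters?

For a Dirichlet(α) prior with multinomial counts c, the posterior is Dirichlet(α + c) componentwise.
Subtract each count from the matching posterior parameter: 15−3=12, 9−5=4, 17−15=2, 11−5=6, 19−12=7.

Dirichlet(12, 4, 2, 6, 7)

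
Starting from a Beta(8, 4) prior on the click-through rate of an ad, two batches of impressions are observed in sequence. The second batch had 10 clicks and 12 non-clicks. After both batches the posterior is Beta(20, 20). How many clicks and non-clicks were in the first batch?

2 clicks and 4 non-clicks

Sequential conjugate updates are equivalent to a single update on the pooled data, so total successes = posterior α − prior α and total failures = posterior β − prior β.
Total across both batches: 20−8=12 clicks, 20−4=16 non-clicks.
Subtract the second batch: 12−10=2 clicks and 16−12=4 non-clicks.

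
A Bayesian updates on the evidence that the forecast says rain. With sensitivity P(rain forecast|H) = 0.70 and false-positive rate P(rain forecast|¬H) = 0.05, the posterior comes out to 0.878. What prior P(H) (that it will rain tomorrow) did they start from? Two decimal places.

In odds form, posterior odds = prior odds × likelihood ratio, so prior odds = posterior odds ÷ LR.
Posterior odds = 0.878/(1−0.878) = 7.1967. LR = 0.70/0.05 = 14.0000.
Prior odds = 7.1967/14.0000 = 0.5141, so P(H) = 0.5141/(1+0.5141) ≈ 0.34.

P(H) = 0.34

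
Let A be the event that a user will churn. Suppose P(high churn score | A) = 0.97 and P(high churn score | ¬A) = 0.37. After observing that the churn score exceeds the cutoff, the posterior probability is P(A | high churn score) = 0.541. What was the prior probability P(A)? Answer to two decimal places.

P(A) = 0.31

In odds form, posterior odds = prior odds × likelihood ratio, so prior odds = posterior odds ÷ LR.
Posterior odds = 0.541/(1−0.541) = 1.1786. LR = 0.97/0.37 = 2.6216.
Prior odds = 1.1786/2.6216 = 0.4496, so P(A) = 0.4496/(1+0.4496) ≈ 0.31.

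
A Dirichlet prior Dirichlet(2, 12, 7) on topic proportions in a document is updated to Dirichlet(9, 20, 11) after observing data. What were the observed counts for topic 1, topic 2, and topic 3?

For a Dirichlet(α) prior with multinomial counts c, the posterior is Dirichlet(α + c) componentwise.
Counts are posterior − prior componentwise: 9−2=7, 20−12=8, 11−7=4.

counts (7, 8, 4)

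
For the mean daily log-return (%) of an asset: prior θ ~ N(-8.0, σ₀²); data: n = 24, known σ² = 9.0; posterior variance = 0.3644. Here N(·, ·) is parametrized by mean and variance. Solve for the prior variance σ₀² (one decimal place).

σ₀² = 12.9

Posterior precision equals prior precision plus data precision: 1/σ_n² = 1/σ₀² + n/σ².
So 1/σ₀² = 1/0.3644 − 24/9.0 = 2.744237 − 2.666667 = 0.077570.
Hence σ₀² = 1/0.077570 ≈ 12.9.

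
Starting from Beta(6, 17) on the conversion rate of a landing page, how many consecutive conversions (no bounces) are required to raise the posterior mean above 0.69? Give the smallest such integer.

k = 32

After k conversions and 0 bounces the posterior is Beta(6+k, 17), with mean (6+k)/(6+17+k).
Set (6+k)/(23+k) > 0.69 and solve: k > (0.69·23 − 6)/(1 − 0.69) = 31.839.
The smallest integer exceeding 31.839 is 32.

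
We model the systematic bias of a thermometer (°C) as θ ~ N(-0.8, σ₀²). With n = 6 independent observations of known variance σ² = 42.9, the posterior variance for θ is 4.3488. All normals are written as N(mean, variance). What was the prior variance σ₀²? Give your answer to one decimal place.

For the Normal–Normal model with known σ², precisions add: τ_n = τ₀ + n/σ².
So 1/σ₀² = 1/4.3488 − 6/42.9 = 0.229948 − 0.139860 = 0.090088.
Hence σ₀² = 1/0.090088 ≈ 11.1.

σ₀² = 11.1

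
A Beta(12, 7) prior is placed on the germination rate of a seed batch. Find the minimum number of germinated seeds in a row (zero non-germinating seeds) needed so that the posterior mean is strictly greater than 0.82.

After k germinated seeds and 0 non-germinating seeds the posterior is Beta(12+k, 7), with mean (12+k)/(12+7+k).
Set (12+k)/(19+k) > 0.82 and solve: k > (0.82·19 − 12)/(1 − 0.82) = 19.889.
The smallest integer exceeding 19.889 is 20, and checking k=20: (32)/(39) = 0.8205 > 0.82.

k = 20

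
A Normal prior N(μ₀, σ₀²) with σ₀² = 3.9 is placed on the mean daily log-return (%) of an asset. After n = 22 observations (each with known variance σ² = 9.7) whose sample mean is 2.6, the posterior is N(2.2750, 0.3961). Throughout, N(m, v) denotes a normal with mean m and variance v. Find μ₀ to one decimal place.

μ₀ = -0.6

The posterior mean is a precision-weighted average: μ_n = (τ₀μ₀ + τ_data·x̄)/(τ₀+τ_data), with τ₀=1/σ₀² and τ_data=n/σ².
Here τ₀ = 1/3.9 = 0.256410 and τ_data = 22/9.7 = 2.268041, so τ_n = 2.524451.
Rearranging for μ₀: μ₀ = (μ_n·τ_n − τ_data·x̄)/τ₀ = (2.2750·2.524451 − 2.268041·2.6) / 0.256410 = -0.153781/0.256410 ≈ -0.6.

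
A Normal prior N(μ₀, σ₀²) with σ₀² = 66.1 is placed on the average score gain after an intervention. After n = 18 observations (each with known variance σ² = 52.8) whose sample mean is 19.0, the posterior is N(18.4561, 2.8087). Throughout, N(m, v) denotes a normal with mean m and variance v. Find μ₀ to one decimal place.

μ₀ = 6.2

With known observation variance, the Normal–Normal posterior has precision τ_n = τ₀ + n/σ² and mean μ_n = (τ₀μ₀ + (n/σ²)x̄)/τ_n.
Here τ₀ = 1/66.1 = 0.015129 and τ_data = 18/52.8 = 0.340909, so τ_n = 0.356038.
Rearranging for μ₀: μ₀ = (μ_n·τ_n − τ_data·x̄)/τ₀ = (18.4561·0.356038 − 0.340909·19.0) / 0.015129 = 0.093802/0.015129 ≈ 6.2.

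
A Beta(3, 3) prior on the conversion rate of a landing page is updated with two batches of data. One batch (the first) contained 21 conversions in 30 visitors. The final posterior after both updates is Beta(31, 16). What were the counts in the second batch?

Sequential conjugate updates are equivalent to a single update on the pooled data, so total successes = posterior α − prior α and total failures = posterior β − prior β.
Total across both batches: 31−3=28 conversions, 16−3=13 bounces.
Subtract the first batch: 28−21=7 conversions and 13−9=4 bounces.

7 conversions and 4 bounces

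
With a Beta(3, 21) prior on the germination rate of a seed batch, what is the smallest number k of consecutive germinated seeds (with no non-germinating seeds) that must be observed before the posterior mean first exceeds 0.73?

After k germinated seeds and 0 non-germinating seeds the posterior is Beta(3+k, 21), with mean (3+k)/(3+21+k).
Set (3+k)/(24+k) > 0.73 and solve: k > (0.73·24 − 3)/(1 − 0.73) = 53.778.
The smallest integer exceeding 53.778 is 54.

k = 54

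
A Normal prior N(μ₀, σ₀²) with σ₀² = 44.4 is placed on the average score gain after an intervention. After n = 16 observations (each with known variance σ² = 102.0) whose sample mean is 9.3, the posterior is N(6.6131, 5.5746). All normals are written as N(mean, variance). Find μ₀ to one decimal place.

The posterior mean is a precision-weighted average: μ_n = (τ₀μ₀ + τ_data·x̄)/(τ₀+τ_data), with τ₀=1/σ₀² and τ_data=n/σ².
Here τ₀ = 1/44.4 = 0.022523 and τ_data = 16/102.0 = 0.156863, so τ_n = 0.179386.
Rearranging for μ₀: μ₀ = (μ_n·τ_n − τ_data·x̄)/τ₀ = (6.6131·0.179386 − 0.156863·9.3) / 0.022523 = -0.272528/0.022523 ≈ -12.1.

μ₀ = -12.1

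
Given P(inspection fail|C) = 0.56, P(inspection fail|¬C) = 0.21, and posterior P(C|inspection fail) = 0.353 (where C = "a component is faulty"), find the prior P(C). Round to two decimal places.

In odds form, posterior odds = prior odds × likelihood ratio, so prior odds = posterior odds ÷ LR.
Posterior odds = 0.353/(1−0.353) = 0.5456. LR = 0.56/0.21 = 2.6667.
Prior odds = 0.5456/2.6667 = 0.2046, so P(C) = 0.2046/(1+0.2046) ≈ 0.17.

P(C) = 0.17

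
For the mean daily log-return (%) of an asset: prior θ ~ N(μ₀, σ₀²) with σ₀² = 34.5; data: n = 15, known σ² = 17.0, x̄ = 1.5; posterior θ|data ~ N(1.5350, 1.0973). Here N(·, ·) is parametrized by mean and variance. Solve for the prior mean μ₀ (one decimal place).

μ₀ = 2.6

With known observation variance, the Normal–Normal posterior has precision τ_n = τ₀ + n/σ² and mean μ_n = (τ₀μ₀ + (n/σ²)x̄)/τ_n.
Here τ₀ = 1/34.5 = 0.028986 and τ_data = 15/17.0 = 0.882353, so τ_n = 0.911339.
Rearranging for μ₀: μ₀ = (μ_n·τ_n − τ_data·x̄)/τ₀ = (1.5350·0.911339 − 0.882353·1.5) / 0.028986 = 0.075376/0.028986 ≈ 2.6.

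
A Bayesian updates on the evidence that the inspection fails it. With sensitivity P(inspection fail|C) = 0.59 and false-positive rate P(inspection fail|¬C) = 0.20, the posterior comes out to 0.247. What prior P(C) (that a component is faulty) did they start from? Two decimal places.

Bayes' rule in odds form gives O(C|E) = O(C)·[P(E|C)/P(E|¬C)], hence O(C) = O(C|E)/LR.
Posterior odds = 0.247/(1−0.247) = 0.3280. LR = 0.59/0.20 = 2.9500.
Prior odds = 0.3280/2.9500 = 0.1112, so P(C) = 0.1112/(1+0.1112) ≈ 0.10.

P(C) = 0.10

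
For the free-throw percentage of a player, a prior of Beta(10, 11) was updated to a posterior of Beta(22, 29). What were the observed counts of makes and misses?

A Beta(a, b) prior with s successes and f failures in binomial data gives a Beta(a+s, b+f) posterior.
Match parameters: s=22−10=12, f=29−11=18.

12 makes and 18 misses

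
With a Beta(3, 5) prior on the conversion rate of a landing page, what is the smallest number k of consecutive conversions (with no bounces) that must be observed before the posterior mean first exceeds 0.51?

After k conversions and 0 bounces the posterior is Beta(3+k, 5), with mean (3+k)/(3+5+k).
Set (3+k)/(8+k) > 0.51 and solve: k > (0.51·8 − 3)/(1 − 0.51) = 2.204.
The smallest integer exceeding 2.204 is 3.

k = 3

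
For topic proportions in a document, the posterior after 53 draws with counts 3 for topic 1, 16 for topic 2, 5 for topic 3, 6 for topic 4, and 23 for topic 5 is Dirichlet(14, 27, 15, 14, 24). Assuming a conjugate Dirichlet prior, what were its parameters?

For a Dirichlet(α) prior with multinomial counts c, the posterior is Dirichlet(α + c) componentwise.
Subtract each count from the matching posterior parameter: 14−3=11, 27−16=11, 15−5=10, 14−6=8, 24−23=1.

Dirichlet(11, 11, 10, 8, 1)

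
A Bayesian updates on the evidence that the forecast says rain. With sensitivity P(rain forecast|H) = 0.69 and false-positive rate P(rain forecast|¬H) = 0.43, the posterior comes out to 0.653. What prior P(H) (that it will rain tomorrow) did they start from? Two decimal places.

In odds form, posterior odds = prior odds × likelihood ratio, so prior odds = posterior odds ÷ LR.
Posterior odds = 0.653/(1−0.653) = 1.8818. LR = 0.69/0.43 = 1.6047.
Prior odds = 1.8818/1.6047 = 1.1727, so P(H) = 1.1727/(1+1.1727) ≈ 0.54.

P(H) = 0.54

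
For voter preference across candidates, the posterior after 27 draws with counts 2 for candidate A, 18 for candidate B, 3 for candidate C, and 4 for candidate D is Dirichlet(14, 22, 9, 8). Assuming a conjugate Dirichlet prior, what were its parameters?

For a Dirichlet(α) prior with multinomial counts c, the posterior is Dirichlet(α + c) componentwise.
Subtract each count from the matching posterior parameter: 14−2=12, 22−18=4, 9−3=6, 8−4=4.

Dirichlet(12, 4, 6, 4)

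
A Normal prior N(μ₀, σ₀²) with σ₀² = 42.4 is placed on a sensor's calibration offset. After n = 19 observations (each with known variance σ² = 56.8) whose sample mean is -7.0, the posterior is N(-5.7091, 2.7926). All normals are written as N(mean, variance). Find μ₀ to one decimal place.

The posterior mean is a precision-weighted average: μ_n = (τ₀μ₀ + τ_data·x̄)/(τ₀+τ_data), with τ₀=1/σ₀² and τ_data=n/σ².
Here τ₀ = 1/42.4 = 0.023585 and τ_data = 19/56.8 = 0.334507, so τ_n = 0.358092.
Rearranging for μ₀: μ₀ = (μ_n·τ_n − τ_data·x̄)/τ₀ = (-5.7091·0.358092 − 0.334507·-7.0) / 0.023585 = 0.297166/0.023585 ≈ 12.6.

μ₀ = 12.6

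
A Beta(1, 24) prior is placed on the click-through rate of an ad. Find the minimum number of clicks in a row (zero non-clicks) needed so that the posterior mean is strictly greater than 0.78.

k = 85

After k clicks and 0 non-clicks the posterior is Beta(1+k, 24), with mean (1+k)/(1+24+k).
Set (1+k)/(25+k) > 0.78 and solve: k > (0.78·25 − 1)/(1 − 0.78) = 84.091.
The smallest integer exceeding 84.091 is 85, and checking k=85: (86)/(110) = 0.7818 > 0.78.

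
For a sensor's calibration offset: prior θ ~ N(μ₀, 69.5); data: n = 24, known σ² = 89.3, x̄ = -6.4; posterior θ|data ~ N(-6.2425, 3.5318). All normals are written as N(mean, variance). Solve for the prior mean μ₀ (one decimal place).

μ₀ = -3.3

With known observation variance, the Normal–Normal posterior has precision τ_n = τ₀ + n/σ² and mean μ_n = (τ₀μ₀ + (n/σ²)x̄)/τ_n.
Here τ₀ = 1/69.5 = 0.014388 and τ_data = 24/89.3 = 0.268757, so τ_n = 0.283145.
Rearranging for μ₀: μ₀ = (μ_n·τ_n − τ_data·x̄)/τ₀ = (-6.2425·0.283145 − 0.268757·-6.4) / 0.014388 = -0.047488/0.014388 ≈ -3.3.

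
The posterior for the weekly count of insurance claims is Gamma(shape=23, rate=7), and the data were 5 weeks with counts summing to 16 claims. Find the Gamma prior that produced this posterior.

Gamma(shape=7, rate=2)

Gamma–Poisson conjugacy: posterior shape = α + Σxᵢ, posterior rate = β + n.
So α = 23 − 16 = 7 and β = 7 − 5 = 2.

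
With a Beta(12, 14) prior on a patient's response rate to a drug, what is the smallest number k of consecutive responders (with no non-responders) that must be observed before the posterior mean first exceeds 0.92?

k = 150

After k responders and 0 non-responders the posterior is Beta(12+k, 14), with mean (12+k)/(12+14+k).
Set (12+k)/(26+k) > 0.92 and solve: k > (0.92·26 − 12)/(1 − 0.92) = 149.000.
The smallest integer exceeding 149.000 is 150, and checking k=150: (162)/(176) = 0.9205 > 0.92.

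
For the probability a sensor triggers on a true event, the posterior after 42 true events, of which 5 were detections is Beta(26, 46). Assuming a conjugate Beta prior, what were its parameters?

A Beta(α, β) prior with s successes and f failures in binomial data gives a Beta(α+s, β+f) posterior.
Subtract the data counts: 26−5=21, 46−37=9.

Beta(21, 9)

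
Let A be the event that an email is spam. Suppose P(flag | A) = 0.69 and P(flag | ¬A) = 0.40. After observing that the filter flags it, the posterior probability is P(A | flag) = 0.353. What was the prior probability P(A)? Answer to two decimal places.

P(A) = 0.24

In odds form, posterior odds = prior odds × likelihood ratio, so prior odds = posterior odds ÷ LR.
Posterior odds = 0.353/(1−0.353) = 0.5456. LR = 0.69/0.40 = 1.7250.
Prior odds = 0.5456/1.7250 = 0.3163, so P(A) = 0.3163/(1+0.3163) ≈ 0.24.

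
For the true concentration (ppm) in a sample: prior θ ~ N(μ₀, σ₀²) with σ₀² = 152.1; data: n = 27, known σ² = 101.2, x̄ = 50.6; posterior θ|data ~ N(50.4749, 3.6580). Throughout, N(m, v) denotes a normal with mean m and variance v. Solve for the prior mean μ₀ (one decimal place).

μ₀ = 45.4

With known observation variance, the Normal–Normal posterior has precision τ_n = τ₀ + n/σ² and mean μ_n = (τ₀μ₀ + (n/σ²)x̄)/τ_n.
Here τ₀ = 1/152.1 = 0.006575 and τ_data = 27/101.2 = 0.266798, so τ_n = 0.273373.
Rearranging for μ₀: μ₀ = (μ_n·τ_n − τ_data·x̄)/τ₀ = (50.4749·0.273373 − 0.266798·50.6) / 0.006575 = 0.298496/0.006575 ≈ 45.4.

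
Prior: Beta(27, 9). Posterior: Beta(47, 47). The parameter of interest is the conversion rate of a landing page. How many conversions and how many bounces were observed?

20 conversions and 38 bounces

A Beta(a, b) prior with s successes and f failures in binomial data gives a Beta(a+s, b+f) posterior.
Match parameters: s=47−27=20, f=47−9=38.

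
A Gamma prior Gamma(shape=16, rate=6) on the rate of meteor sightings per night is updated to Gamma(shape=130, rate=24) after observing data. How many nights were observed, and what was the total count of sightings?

n = 18 nights with total 114 sightings

Gamma–Poisson conjugacy: posterior shape = α + Σxᵢ, posterior rate = β + n.
Matching: Σxᵢ = 130 − 16 = 114 and n = 24 − 6 = 18.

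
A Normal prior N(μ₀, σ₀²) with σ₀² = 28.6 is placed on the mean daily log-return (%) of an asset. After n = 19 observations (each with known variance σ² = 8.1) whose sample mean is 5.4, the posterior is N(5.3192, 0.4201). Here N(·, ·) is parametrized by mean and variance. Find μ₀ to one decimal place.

The posterior mean is a precision-weighted average: μ_n = (τ₀μ₀ + τ_data·x̄)/(τ₀+τ_data), with τ₀=1/σ₀² and τ_data=n/σ².
Here τ₀ = 1/28.6 = 0.034965 and τ_data = 19/8.1 = 2.345679, so τ_n = 2.380644.
Rearranging for μ₀: μ₀ = (μ_n·τ_n − τ_data·x̄)/τ₀ = (5.3192·2.380644 − 2.345679·5.4) / 0.034965 = -0.003545/0.034965 ≈ -0.1.

μ₀ = -0.1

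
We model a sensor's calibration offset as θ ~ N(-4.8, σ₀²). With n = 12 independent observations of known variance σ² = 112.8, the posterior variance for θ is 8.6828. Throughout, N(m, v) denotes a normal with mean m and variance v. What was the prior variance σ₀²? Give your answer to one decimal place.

Posterior precision equals prior precision plus data precision: 1/σ_n² = 1/σ₀² + n/σ².
So 1/σ₀² = 1/8.6828 − 12/112.8 = 0.115170 − 0.106383 = 0.008787.
Hence σ₀² = 1/0.008787 ≈ 113.8.

σ₀² = 113.8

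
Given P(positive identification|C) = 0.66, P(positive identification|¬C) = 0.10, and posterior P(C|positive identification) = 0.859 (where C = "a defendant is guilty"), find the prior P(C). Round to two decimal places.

P(C) = 0.48

In odds form, posterior odds = prior odds × likelihood ratio, so prior odds = posterior odds ÷ LR.
Posterior odds = 0.859/(1−0.859) = 6.0922. LR = 0.66/0.10 = 6.6000.
Prior odds = 6.0922/6.6000 = 0.9231, so P(C) = 0.9231/(1+0.9231) ≈ 0.48.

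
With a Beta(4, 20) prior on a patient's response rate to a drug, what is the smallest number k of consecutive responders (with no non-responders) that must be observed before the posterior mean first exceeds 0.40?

k = 10

After k responders and 0 non-responders the posterior is Beta(4+k, 20), with mean (4+k)/(4+20+k).
Set (4+k)/(24+k) > 0.40 and solve: k > (0.40·24 − 4)/(1 − 0.40) = 9.333.
The smallest integer exceeding 9.333 is 10, and checking k=10: (14)/(34) = 0.4118 > 0.40.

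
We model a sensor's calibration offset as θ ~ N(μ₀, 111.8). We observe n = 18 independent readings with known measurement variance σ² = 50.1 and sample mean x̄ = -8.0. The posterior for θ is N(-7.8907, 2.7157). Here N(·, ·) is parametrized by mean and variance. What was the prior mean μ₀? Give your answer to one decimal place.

μ₀ = -3.5

The posterior mean is a precision-weighted average: μ_n = (τ₀μ₀ + τ_data·x̄)/(τ₀+τ_data), with τ₀=1/σ₀² and τ_data=n/σ².
Here τ₀ = 1/111.8 = 0.008945 and τ_data = 18/50.1 = 0.359281, so τ_n = 0.368226.
Rearranging for μ₀: μ₀ = (μ_n·τ_n − τ_data·x̄)/τ₀ = (-7.8907·0.368226 − 0.359281·-8.0) / 0.008945 = -0.031313/0.008945 ≈ -3.5.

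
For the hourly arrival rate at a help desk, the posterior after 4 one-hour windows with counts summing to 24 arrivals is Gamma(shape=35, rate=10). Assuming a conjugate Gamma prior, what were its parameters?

Gamma–Poisson conjugacy: posterior shape = α + Σxᵢ, posterior rate = β + n.
So α = 35 − 24 = 11 and β = 10 − 4 = 6.

Gamma(shape=11, rate=6)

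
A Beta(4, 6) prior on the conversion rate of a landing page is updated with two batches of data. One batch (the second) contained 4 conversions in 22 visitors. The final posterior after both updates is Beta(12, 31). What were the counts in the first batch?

Because Beta–binomial updating is additive in the counts, the combined data contributed (α_post−α_prior, β_post−β_prior) successes and failures.
Total across both batches: 12−4=8 conversions, 31−6=25 bounces.
Subtract the second batch: 8−4=4 conversions and 25−18=7 bounces.

4 conversions and 7 bounces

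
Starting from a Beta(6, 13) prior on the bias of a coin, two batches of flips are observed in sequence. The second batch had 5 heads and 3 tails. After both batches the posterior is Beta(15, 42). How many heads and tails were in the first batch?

Because Beta–binomial updating is additive in the counts, the combined data contributed (α_post−α_prior, β_post−β_prior) successes and failures.
Total across both batches: 15−6=9 heads, 42−13=29 tails.
Subtract the second batch: 9−5=4 heads and 29−3=26 tails.

4 heads and 26 tails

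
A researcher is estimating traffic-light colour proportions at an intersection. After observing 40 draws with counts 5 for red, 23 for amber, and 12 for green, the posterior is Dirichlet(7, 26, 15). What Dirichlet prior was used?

Dirichlet(2, 3, 3)

For a Dirichlet(α) prior with multinomial counts c, the posterior is Dirichlet(α + c) componentwise.
Subtract each count from the matching posterior parameter: 7−5=2, 26−23=3, 15−12=3.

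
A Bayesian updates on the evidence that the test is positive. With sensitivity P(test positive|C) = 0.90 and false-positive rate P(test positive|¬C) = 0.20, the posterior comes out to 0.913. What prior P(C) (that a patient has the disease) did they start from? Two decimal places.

Bayes' rule in odds form gives O(C|E) = O(C)·[P(E|C)/P(E|¬C)], hence O(C) = O(C|E)/LR.
Posterior odds = 0.913/(1−0.913) = 10.4943. LR = 0.90/0.20 = 4.5000.
Prior odds = 10.4943/4.5000 = 2.3321, so P(C) = 2.3321/(1+2.3321) ≈ 0.70.

P(C) = 0.70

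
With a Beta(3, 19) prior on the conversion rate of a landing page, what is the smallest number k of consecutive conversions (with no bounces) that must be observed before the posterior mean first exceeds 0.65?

After k conversions and 0 bounces the posterior is Beta(3+k, 19), with mean (3+k)/(3+19+k).
Set (3+k)/(22+k) > 0.65 and solve: k > (0.65·22 − 3)/(1 − 0.65) = 32.286.
The smallest integer exceeding 32.286 is 33, and checking k=33: (36)/(55) = 0.6545 > 0.65.

k = 33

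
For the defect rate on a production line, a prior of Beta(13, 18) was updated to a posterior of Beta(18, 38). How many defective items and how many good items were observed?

5 defective items and 20 good items

A Beta(α, β) prior with s successes and f failures in binomial data gives a Beta(α+s, β+f) posterior.
So s = 18 − 13 = 5 and f = 38 − 18 = 20.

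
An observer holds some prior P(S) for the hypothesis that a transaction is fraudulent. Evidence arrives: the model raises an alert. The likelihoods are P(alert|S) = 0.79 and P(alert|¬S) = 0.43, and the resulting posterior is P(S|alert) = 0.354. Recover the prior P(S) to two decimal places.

P(S) = 0.23

In odds form, posterior odds = prior odds × likelihood ratio, so prior odds = posterior odds ÷ LR.
Posterior odds = 0.354/(1−0.354) = 0.5480. LR = 0.79/0.43 = 1.8372.
Prior odds = 0.5480/1.8372 = 0.2983, so P(S) = 0.2983/(1+0.2983) ≈ 0.23.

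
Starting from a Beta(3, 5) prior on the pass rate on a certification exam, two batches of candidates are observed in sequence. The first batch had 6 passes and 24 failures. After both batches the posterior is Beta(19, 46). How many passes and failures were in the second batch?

10 passes and 17 failures

Sequential conjugate updates are equivalent to a single update on the pooled data, so total successes = posterior α − prior α and total failures = posterior β − prior β.
Total across both batches: 19−3=16 passes, 46−5=41 failures.
Subtract the first batch: 16−6=10 passes and 41−24=17 failures.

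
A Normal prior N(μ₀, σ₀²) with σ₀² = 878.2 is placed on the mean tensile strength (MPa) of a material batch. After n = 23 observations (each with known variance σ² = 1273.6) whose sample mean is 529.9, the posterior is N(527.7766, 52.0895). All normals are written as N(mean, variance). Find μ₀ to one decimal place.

μ₀ = 494.1

With known observation variance, the Normal–Normal posterior has precision τ_n = τ₀ + n/σ² and mean μ_n = (τ₀μ₀ + (n/σ²)x̄)/τ_n.
Here τ₀ = 1/878.2 = 0.001139 and τ_data = 23/1273.6 = 0.018059, so τ_n = 0.019198.
Rearranging for μ₀: μ₀ = (μ_n·τ_n − τ_data·x̄)/τ₀ = (527.7766·0.019198 − 0.018059·529.9) / 0.001139 = 0.562791/0.001139 ≈ 494.1.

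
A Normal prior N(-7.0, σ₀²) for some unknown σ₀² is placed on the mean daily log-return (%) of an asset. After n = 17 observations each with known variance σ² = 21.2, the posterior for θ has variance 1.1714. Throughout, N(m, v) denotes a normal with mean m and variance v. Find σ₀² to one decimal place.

Posterior precision equals prior precision plus data precision: 1/σ_n² = 1/σ₀² + n/σ².
So 1/σ₀² = 1/1.1714 − 17/21.2 = 0.853679 − 0.801887 = 0.051792.
Hence σ₀² = 1/0.051792 ≈ 19.3.

σ₀² = 19.3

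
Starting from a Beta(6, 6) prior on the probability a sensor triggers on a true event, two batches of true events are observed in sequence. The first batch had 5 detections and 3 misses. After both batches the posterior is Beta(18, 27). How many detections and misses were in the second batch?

7 detections and 18 misses

Sequential conjugate updates are equivalent to a single update on the pooled data, so total successes = posterior α − prior α and total failures = posterior β − prior β.
Total across both batches: 18−6=12 detections, 27−6=21 misses.
Subtract the first batch: 12−5=7 detections and 21−3=18 misses.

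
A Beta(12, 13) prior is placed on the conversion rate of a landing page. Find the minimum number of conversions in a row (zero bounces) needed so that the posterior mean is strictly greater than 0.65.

k = 13

After k conversions and 0 bounces the posterior is Beta(12+k, 13), with mean (12+k)/(12+13+k).
Set (12+k)/(25+k) > 0.65 and solve: k > (0.65·25 − 12)/(1 − 0.65) = 12.143.
The smallest integer exceeding 12.143 is 13.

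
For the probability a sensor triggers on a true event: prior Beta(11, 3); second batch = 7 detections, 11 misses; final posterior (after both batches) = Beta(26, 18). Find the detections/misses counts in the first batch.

Because Beta–binomial updating is additive in the counts, the combined data contributed (α_post−α_prior, β_post−β_prior) successes and failures.
Total across both batches: 26−11=15 detections, 18−3=15 misses.
Subtract the second batch: 15−7=8 detections and 15−11=4 misses.

8 detections and 4 misses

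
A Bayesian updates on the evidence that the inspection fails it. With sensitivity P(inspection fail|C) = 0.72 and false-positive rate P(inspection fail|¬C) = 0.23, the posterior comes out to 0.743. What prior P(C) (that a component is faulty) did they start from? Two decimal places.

P(C) = 0.48

Bayes' rule in odds form gives O(C|E) = O(C)·[P(E|C)/P(E|¬C)], hence O(C) = O(C|E)/LR.
Posterior odds = 0.743/(1−0.743) = 2.8911. LR = 0.72/0.23 = 3.1304.
Prior odds = 2.8911/3.1304 = 0.9236, so P(C) = 0.9236/(1+0.9236) ≈ 0.48.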